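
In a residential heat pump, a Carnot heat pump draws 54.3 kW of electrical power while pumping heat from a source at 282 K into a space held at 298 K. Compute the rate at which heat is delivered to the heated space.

Q̇_H ≈ 1011 kW

For a reversible heat pump, COP_HP = T_H/(T_H − T_C) = 298.00/16.00 = 18.6250.
Q_H = COP_HP · W = 18.6250 × 54.3 = 1011 kW.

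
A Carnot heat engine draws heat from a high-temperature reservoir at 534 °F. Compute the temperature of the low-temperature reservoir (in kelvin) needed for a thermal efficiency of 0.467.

T_H = 534 °F → (534 − 32) × 5/9 = 278.89 °C = 552.04 K.
From η = 1 − T_C/T_H, T_C = T_H·(1 − η) = 552.04 × (1 − 0.467) = 294 K.

T_C ≈ 294 K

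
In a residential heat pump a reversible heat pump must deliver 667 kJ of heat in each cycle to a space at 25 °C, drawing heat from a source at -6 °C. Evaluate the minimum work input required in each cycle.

T_H = 25 °C → 25 + 273.15 = 298.15 K.
T_C = -6 °C → -6 + 273.15 = 267.15 K.
COP_HP = T_H/(T_H − T_C) = 298.15/31.00 = 9.6177.
W = Q_H/COP_HP = 667/9.6177 = 69.4 kJ.

W_in ≈ 69.4 kJ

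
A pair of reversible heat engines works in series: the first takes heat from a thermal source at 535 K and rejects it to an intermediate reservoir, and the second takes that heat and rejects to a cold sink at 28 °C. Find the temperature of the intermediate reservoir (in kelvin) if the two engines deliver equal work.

T_C = 28 °C → 28 + 273.15 = 301.15 K.
For reversible stages Q_m = Q_H·(T_m/T_H). Setting W₁ = Q_H(1 − T_m/T_H) equal to W₂ = Q_m(1 − T_C/T_m) = Q_H·(T_m − T_C)/T_H gives T_H − T_m = T_m − T_C, so T_m = (T_H + T_C)/2 = (535.00 + 301.15)/2 = 418 K.

T_m ≈ 418 K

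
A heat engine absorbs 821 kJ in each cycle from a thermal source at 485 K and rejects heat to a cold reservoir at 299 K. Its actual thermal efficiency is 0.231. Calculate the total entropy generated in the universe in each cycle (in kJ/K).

ΔS_univ ≈ 0.419 kJ/K

W = η·Q_H = 0.231 × 821 = 189.7 kJ, so Q_C = Q_H − W = 631.3 kJ.
Reservoir entropy changes: ΔS_H = −Q_H/T_H = −821/485.00 = -1.693 kJ/K and ΔS_C = +Q_C/T_C = 631.3/299.00 = 2.112 kJ/K.
ΔS_univ = −Q_H/T_H + Q_C/T_C = 0.419 kJ/K (> 0, since η = 0.231 < η_Carnot = 0.384).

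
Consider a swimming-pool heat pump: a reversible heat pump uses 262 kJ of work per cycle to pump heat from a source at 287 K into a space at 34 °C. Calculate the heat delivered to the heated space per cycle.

Q_H ≈ 3994 kJ

T_H = 34 °C → 34 + 273.15 = 307.15 K.
The Carnot heat-pump COP is COP_HP = T_H/(T_H − T_C) = 307.15/20.15 = 15.2432.
Q_H = COP_HP · W = 15.2432 × 262 = 3994 kJ.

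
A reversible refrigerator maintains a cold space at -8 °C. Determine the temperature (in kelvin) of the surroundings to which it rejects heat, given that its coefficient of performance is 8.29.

T_C = -8 °C → -8 + 273.15 = 265.15 K.
COP_R = T_C/(T_H − T_C) ⇒ T_H = T_C·(1 + 1/COP_R) = 265.15 × (1 + 1/8.29) = 297 K.

T_H ≈ 297 K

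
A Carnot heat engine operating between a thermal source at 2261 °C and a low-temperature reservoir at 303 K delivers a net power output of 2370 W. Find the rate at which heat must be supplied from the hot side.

Q̇_H ≈ 2690 W

T_H = 2261 °C → 2261 + 273.15 = 2534.15 K.
The Carnot efficiency is η = 1 − T_C/T_H = 1 − 303.00/2534.15 = 0.8804.
Q_H = W/η = 2370/0.8804 = 2690 W.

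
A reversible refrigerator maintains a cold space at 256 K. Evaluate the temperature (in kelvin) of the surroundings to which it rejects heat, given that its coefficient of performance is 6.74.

T_H ≈ 294.0 K

COP_R = T_C/(T_H − T_C) ⇒ T_H = T_C·(1 + 1/COP_R) = 256.00 × (1 + 1/6.74) = 294.0 K.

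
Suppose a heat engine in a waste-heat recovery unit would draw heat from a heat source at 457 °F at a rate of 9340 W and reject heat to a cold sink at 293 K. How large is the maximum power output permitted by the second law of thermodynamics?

T_H = 457 °F → (457 − 32) × 5/9 = 236.11 °C = 509.26 K.
The upper bound on efficiency is η_max = 1 − T_C/T_H = 1 − 293.00/509.26 = 0.4247.
W_max = η_max · Q_H = 0.4247 × 9340 = 3966 W.

Ẇ_max ≈ 3966 W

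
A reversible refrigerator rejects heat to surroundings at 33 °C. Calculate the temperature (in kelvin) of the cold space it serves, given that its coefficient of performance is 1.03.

T_H = 33 °C → 33 + 273.15 = 306.15 K.
COP_R = T_C/(T_H − T_C) ⇒ T_C = T_H·COP_R/(1 + COP_R) = 306.15 × 1.03/(1 + 1.03) = 155 K.

T_C ≈ 155 K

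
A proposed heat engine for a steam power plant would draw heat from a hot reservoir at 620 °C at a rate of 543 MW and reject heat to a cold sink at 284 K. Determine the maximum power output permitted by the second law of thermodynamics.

T_H = 620 °C → 620 + 273.15 = 893.15 K.
The upper bound on efficiency is η_max = 1 − T_C/T_H = 1 − 284.00/893.15 = 0.6820.
W_max = η_max · Q_H = 0.6820 × 543 = 370 MW.

Ẇ_max ≈ 370 MW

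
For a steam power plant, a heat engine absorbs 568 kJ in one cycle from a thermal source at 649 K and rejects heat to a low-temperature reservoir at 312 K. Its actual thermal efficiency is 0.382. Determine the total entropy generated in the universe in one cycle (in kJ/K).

ΔS_univ ≈ 0.250 kJ/K

W = η·Q_H = 0.382 × 568 = 217.0 kJ, so Q_C = Q_H − W = 351.0 kJ.
The hot reservoir loses entropy Q_H/T_H = 568/649.00 = 0.8752 kJ/K; the cold reservoir gains Q_C/T_C = 351.0/312.00 = 1.125 kJ/K.
ΔS_univ = −Q_H/T_H + Q_C/T_C = 0.250 kJ/K (> 0, since η = 0.382 < η_Carnot = 0.519).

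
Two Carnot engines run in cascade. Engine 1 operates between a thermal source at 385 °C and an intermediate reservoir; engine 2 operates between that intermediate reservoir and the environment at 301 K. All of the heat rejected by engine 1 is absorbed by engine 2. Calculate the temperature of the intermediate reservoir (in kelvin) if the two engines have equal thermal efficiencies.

T_m ≈ 445 K

T_H = 385 °C → 385 + 273.15 = 658.15 K.
Equal efficiencies require 1 − T_m/T_H = 1 − T_C/T_m, i.e. T_m/T_H = T_C/T_m, so T_m = √(T_H·T_C) = √(658.15 × 301.00) = 445 K.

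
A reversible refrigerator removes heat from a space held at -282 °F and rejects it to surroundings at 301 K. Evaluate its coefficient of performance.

COP_R ≈ 0.488

T_C = -282 °F → (-282 − 32) × 5/9 = -174.44 °C = 98.71 K.
Carnot COP: COP_R = T_C/(T_H − T_C) = 98.71/(301.00 − 98.71) = 0.488.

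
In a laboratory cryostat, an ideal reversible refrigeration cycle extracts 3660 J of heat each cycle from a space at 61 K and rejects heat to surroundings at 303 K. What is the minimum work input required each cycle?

W_in ≈ 14500 J

For a reversible refrigerator, COP_R = T_C/(T_H − T_C) = 61.00/242.00 = 0.2521.
W = Q_C/COP_R = 3660/0.2521 = 14500 J.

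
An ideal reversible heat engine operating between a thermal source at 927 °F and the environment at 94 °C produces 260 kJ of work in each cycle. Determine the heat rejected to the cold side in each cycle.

Q_C ≈ 237 kJ

T_H = 927 °F → (927 − 32) × 5/9 = 497.22 °C = 770.37 K.
T_C = 94 °C → 94 + 273.15 = 367.15 K.
Carnot efficiency: η = 1 − T_C/T_H = 1 − 367.15/770.37 = 0.5234.
Since Q_C/Q_H = T_C/T_H and Q_H = W/η, Q_C = W·T_C/(T_H − T_C) = 260 × 367.15/403.22 = 237 kJ.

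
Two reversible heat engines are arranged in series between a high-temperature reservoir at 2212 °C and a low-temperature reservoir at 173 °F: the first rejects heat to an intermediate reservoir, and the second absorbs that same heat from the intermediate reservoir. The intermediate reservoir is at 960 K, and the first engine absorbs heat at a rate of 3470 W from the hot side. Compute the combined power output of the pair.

T_H = 2212 °C → 2212 + 273.15 = 2485.15 K.
T_C = 173 °F → (173 − 32) × 5/9 = 78.33 °C = 351.48 K.
Two reversible stages in series are equivalent to a single Carnot engine between T_H and T_C, so η_total = 1 − T_C/T_H = 1 − 351.48/2485.15 = 0.8586.
W_total = η_total · Q_H = 0.8586 × 3470 = 2979 W.

Ẇ_total ≈ 2979 W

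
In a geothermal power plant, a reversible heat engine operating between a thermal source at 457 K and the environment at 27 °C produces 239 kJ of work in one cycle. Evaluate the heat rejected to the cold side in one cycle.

Q_C ≈ 457.4 kJ

T_C = 27 °C → 27 + 273.15 = 300.15 K.
Carnot efficiency: η = 1 − T_C/T_H = 1 − 300.15/457.00 = 0.3432.
Since Q_C/Q_H = T_C/T_H and Q_H = W/η, Q_C = W·T_C/(T_H − T_C) = 239 × 300.15/156.85 = 457.4 kJ.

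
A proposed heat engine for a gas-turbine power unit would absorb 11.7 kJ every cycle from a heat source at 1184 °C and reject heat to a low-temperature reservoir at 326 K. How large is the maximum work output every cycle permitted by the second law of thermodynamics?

T_H = 1184 °C → 1184 + 273.15 = 1457.15 K.
By the Carnot theorem, η_max = 1 − T_C/T_H = 1 − 326.00/1457.15 = 0.7763.
W_max = η_max · Q_H = 0.7763 × 11.7 = 9.08 kJ.

W_max ≈ 9.08 kJ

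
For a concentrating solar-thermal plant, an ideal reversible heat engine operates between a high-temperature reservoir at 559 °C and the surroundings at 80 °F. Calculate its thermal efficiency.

η ≈ 0.640

T_H = 559 °C → 559 + 273.15 = 832.15 K.
T_C = 80 °F → (80 − 32) × 5/9 = 26.67 °C = 299.82 K.
For a reversible engine, η = 1 − T_C/T_H = 1 − 299.82/832.15 = 0.640.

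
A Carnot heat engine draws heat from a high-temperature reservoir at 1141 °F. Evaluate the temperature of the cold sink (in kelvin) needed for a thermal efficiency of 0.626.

T_C ≈ 333 K

T_H = 1141 °F → (1141 − 32) × 5/9 = 616.11 °C = 889.26 K.
From η = 1 − T_C/T_H, T_C = T_H·(1 − η) = 889.26 × (1 − 0.626) = 333 K.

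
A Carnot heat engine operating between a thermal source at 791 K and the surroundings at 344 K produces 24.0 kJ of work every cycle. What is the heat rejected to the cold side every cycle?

Since the cycle is reversible, η = 1 − T_C/T_H = 1 − 344.00/791.00 = 0.5651.
Since Q_C/Q_H = T_C/T_H and Q_H = W/η, Q_C = W·T_C/(T_H − T_C) = 24.0 × 344.00/447.00 = 18.47 kJ.

Q_C ≈ 18.47 kJ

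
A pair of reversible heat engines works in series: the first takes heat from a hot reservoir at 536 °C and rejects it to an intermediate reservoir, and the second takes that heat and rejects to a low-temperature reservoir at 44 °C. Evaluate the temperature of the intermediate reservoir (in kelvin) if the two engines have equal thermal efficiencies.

T_m ≈ 507 K

T_H = 536 °C → 536 + 273.15 = 809.15 K.
T_C = 44 °C → 44 + 273.15 = 317.15 K.
Equal efficiencies require 1 − T_m/T_H = 1 − T_C/T_m, i.e. T_m/T_H = T_C/T_m, so T_m = √(T_H·T_C) = √(809.15 × 317.15) = 507 K.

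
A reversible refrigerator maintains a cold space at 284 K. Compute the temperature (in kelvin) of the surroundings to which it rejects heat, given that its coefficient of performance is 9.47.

T_H ≈ 314 K

COP_R = T_C/(T_H − T_C) ⇒ T_H = T_C·(1 + 1/COP_R) = 284.00 × (1 + 1/9.47) = 314 K.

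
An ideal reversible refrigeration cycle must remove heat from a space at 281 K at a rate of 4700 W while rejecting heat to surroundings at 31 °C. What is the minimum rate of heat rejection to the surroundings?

Q̇_H ≈ 5087 W

T_H = 31 °C → 31 + 273.15 = 304.15 K.
For a reversible cycle Q_H/Q_C = T_H/T_C, so Q_H = Q_C·T_H/T_C = 4700 × 304.15/281.00 = 5087 W.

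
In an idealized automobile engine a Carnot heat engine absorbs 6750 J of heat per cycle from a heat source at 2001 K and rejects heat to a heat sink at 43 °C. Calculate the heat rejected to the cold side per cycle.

T_C = 43 °C → 43 + 273.15 = 316.15 K.
Carnot efficiency: η = 1 − T_C/T_H = 1 − 316.15/2001.00 = 0.8420.
For a reversible cycle Q_C/Q_H = T_C/T_H, so Q_C = 6750 × 316.15/2001.00 = 1066 J.

Q_C ≈ 1066 J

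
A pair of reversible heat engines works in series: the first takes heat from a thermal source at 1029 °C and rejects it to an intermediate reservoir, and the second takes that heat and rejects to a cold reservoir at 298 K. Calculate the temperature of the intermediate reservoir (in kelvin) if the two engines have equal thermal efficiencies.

T_m ≈ 623 K

T_H = 1029 °C → 1029 + 273.15 = 1302.15 K.
Equal efficiencies require 1 − T_m/T_H = 1 − T_C/T_m, i.e. T_m/T_H = T_C/T_m, so T_m = √(T_H·T_C) = √(1302.15 × 298.00) = 623 K.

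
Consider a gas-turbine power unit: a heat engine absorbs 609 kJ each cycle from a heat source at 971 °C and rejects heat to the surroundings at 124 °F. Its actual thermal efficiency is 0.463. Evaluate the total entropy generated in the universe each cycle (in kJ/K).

T_H = 971 °C → 971 + 273.15 = 1244.15 K.
T_C = 124 °F → (124 − 32) × 5/9 = 51.11 °C = 324.26 K.
W = η·Q_H = 0.463 × 609 = 282.0 kJ, so Q_C = Q_H − W = 327.0 kJ.
Reservoir entropy changes: ΔS_H = −Q_H/T_H = −609/1244.15 = -0.4895 kJ/K and ΔS_C = +Q_C/T_C = 327.0/324.26 = 1.009 kJ/K.
ΔS_univ = −Q_H/T_H + Q_C/T_C = 0.519 kJ/K (> 0, since η = 0.463 < η_Carnot = 0.739).

ΔS_univ ≈ 0.519 kJ/K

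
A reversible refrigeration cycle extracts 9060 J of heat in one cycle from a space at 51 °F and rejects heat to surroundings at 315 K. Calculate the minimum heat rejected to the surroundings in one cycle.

Q_H ≈ 10100 J

T_C = 51 °F → (51 − 32) × 5/9 = 10.56 °C = 283.71 K.
For a reversible cycle Q_H/Q_C = T_H/T_C, so Q_H = Q_C·T_H/T_C = 9060 × 315.00/283.71 = 10100 J.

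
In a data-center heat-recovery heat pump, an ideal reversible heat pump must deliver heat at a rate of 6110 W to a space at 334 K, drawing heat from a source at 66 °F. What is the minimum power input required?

T_C = 66 °F → (66 − 32) × 5/9 = 18.89 °C = 292.04 K.
For a reversible heat pump, COP_HP = T_H/(T_H − T_C) = 334.00/41.96 = 7.9598.
W = Q_H/COP_HP = 6110/7.9598 = 768 W.

Ẇ_in ≈ 768 W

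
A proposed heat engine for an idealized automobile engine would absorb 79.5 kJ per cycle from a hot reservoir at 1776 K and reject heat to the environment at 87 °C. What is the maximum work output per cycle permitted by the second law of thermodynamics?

W_max ≈ 63.4 kJ

T_C = 87 °C → 87 + 273.15 = 360.15 K.
The second-law ceiling is the Carnot efficiency, η_max = 1 − T_C/T_H = 1 − 360.15/1776.00 = 0.7972.
W_max = η_max · Q_H = 0.7972 × 79.5 = 63.4 kJ.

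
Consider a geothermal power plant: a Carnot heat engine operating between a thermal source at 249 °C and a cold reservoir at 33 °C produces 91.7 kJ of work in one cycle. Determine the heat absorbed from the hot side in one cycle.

T_H = 249 °C → 249 + 273.15 = 522.15 K.
T_C = 33 °C → 33 + 273.15 = 306.15 K.
Since the cycle is reversible, η = 1 − T_C/T_H = 1 − 306.15/522.15 = 0.4137.
Q_H = W/η = 91.7/0.4137 = 221.7 kJ.

Q_H ≈ 221.7 kJ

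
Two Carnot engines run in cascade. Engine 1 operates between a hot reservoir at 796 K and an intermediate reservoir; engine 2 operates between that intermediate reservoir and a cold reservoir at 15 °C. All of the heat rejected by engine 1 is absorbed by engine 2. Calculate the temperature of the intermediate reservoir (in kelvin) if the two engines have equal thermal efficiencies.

T_m ≈ 479 K

T_C = 15 °C → 15 + 273.15 = 288.15 K.
Equal efficiencies require 1 − T_m/T_H = 1 − T_C/T_m, i.e. T_m/T_H = T_C/T_m, so T_m = √(T_H·T_C) = √(796.00 × 288.15) = 479 K.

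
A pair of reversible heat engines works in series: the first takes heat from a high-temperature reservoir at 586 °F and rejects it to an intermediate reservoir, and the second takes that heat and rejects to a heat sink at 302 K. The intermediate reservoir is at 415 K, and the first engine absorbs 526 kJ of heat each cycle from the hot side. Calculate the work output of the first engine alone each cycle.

T_H = 586 °F → (586 − 32) × 5/9 = 307.78 °C = 580.93 K.
First-stage efficiency η₁ = 1 − T_m/T_H = 1 − 415.00/580.93 = 0.2856.
W₁ = η₁·Q_H = 0.2856 × 526 = 150 kJ.

W₁ ≈ 150 kJ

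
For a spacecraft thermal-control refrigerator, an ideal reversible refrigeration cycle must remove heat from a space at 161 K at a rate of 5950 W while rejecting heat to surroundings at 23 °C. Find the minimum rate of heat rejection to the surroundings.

Q̇_H ≈ 10900 W

T_H = 23 °C → 23 + 273.15 = 296.15 K.
For a reversible cycle Q_H/Q_C = T_H/T_C, so Q_H = Q_C·T_H/T_C = 5950 × 296.15/161.00 = 10900 W.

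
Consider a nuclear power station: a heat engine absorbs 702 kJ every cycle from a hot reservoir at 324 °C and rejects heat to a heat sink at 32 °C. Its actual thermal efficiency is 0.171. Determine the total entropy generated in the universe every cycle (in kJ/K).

ΔS_univ ≈ 0.732 kJ/K

T_H = 324 °C → 324 + 273.15 = 597.15 K.
T_C = 32 °C → 32 + 273.15 = 305.15 K.
W = η·Q_H = 0.171 × 702 = 120.0 kJ, so Q_C = Q_H − W = 582.0 kJ.
Entropy balance on the reservoirs: −Q_H/T_H = -1.176 kJ/K, +Q_C/T_C = 1.907 kJ/K.
ΔS_univ = −Q_H/T_H + Q_C/T_C = 0.732 kJ/K (> 0, since η = 0.171 < η_Carnot = 0.489).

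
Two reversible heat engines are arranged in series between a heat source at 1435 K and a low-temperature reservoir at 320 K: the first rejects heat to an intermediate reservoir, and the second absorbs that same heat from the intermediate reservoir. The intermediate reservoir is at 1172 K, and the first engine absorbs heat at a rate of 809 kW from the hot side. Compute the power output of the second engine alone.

Ẇ₂ ≈ 480.3 kW

Heat entering the second stage: Q_m = Q_H·(T_m/T_H) = 809 × 1172.00/1435.00 = 660.7 kW.
Second-stage efficiency η₂ = 1 − T_C/T_m = 1 − 320.00/1172.00 = 0.7270, so W₂ = η₂·Q_m = 480.3 kW.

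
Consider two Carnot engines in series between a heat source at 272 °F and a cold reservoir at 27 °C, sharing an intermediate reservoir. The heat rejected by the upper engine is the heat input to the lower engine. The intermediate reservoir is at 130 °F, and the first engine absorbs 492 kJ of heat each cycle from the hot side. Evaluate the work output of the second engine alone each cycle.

T_H = 272 °F → (272 − 32) × 5/9 = 133.33 °C = 406.48 K.
T_C = 27 °C → 27 + 273.15 = 300.15 K.
T_m = 130 °F → (130 − 32) × 5/9 = 54.44 °C = 327.59 K.
Heat entering the second stage: Q_m = Q_H·(T_m/T_H) = 492 × 327.59/406.48 = 397 kJ.
Second-stage efficiency η₂ = 1 − T_C/T_m = 1 − 300.15/327.59 = 0.0838, so W₂ = η₂·Q_m = 33.2 kJ.

W₂ ≈ 33.2 kJ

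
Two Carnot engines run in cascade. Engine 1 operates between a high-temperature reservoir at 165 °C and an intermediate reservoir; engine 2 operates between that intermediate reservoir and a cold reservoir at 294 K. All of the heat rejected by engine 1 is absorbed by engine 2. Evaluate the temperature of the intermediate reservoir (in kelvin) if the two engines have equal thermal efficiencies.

T_H = 165 °C → 165 + 273.15 = 438.15 K.
Equal efficiencies require 1 − T_m/T_H = 1 − T_C/T_m, i.e. T_m/T_H = T_C/T_m, so T_m = √(T_H·T_C) = √(438.15 × 294.00) = 359 K.

T_m ≈ 359 K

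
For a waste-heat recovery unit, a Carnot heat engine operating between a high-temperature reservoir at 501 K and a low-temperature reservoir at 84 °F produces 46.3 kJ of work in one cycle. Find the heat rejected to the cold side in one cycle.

T_C = 84 °F → (84 − 32) × 5/9 = 28.89 °C = 302.04 K.
For a reversible engine, η = 1 − T_C/T_H = 1 − 302.04/501.00 = 0.3971.
Since Q_C/Q_H = T_C/T_H and Q_H = W/η, Q_C = W·T_C/(T_H − T_C) = 46.3 × 302.04/198.96 = 70.29 kJ.

Q_C ≈ 70.29 kJ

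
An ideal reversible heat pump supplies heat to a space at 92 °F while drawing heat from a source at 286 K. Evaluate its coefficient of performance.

COP_HP ≈ 14.96

T_H = 92 °F → (92 − 32) × 5/9 = 33.33 °C = 306.48 K.
For a reversible heat pump, COP_HP = T_H/(T_H − T_C) = 306.48/(306.48 − 286.00) = 14.96.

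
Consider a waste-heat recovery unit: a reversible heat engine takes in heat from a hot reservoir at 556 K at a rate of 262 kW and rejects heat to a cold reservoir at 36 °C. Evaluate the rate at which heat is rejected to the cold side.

Q̇_C ≈ 146 kW

T_C = 36 °C → 36 + 273.15 = 309.15 K.
Since the cycle is reversible, η = 1 − T_C/T_H = 1 − 309.15/556.00 = 0.4440.
For a reversible cycle Q_C/Q_H = T_C/T_H, so Q_C = 262 × 309.15/556.00 = 146 kW.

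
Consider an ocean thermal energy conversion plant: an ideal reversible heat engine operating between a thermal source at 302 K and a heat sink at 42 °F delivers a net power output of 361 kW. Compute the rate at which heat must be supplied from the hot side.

T_C = 42 °F → (42 − 32) × 5/9 = 5.56 °C = 278.71 K.
η_rev = 1 − T_C/T_H = 1 − 278.71/302.00 = 0.0771.
Q_H = W/η = 361/0.0771 = 4680 kW.

Q̇_H ≈ 4680 kW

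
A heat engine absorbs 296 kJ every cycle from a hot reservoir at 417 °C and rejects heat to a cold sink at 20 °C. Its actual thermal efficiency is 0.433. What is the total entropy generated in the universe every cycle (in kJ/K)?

T_H = 417 °C → 417 + 273.15 = 690.15 K.
T_C = 20 °C → 20 + 273.15 = 293.15 K.
W = η·Q_H = 0.433 × 296 = 128.2 kJ, so Q_C = Q_H − W = 167.8 kJ.
Entropy balance on the reservoirs: −Q_H/T_H = -0.4289 kJ/K, +Q_C/T_C = 0.5725 kJ/K.
ΔS_univ = −Q_H/T_H + Q_C/T_C = 0.144 kJ/K (> 0, since η = 0.433 < η_Carnot = 0.575).

ΔS_univ ≈ 0.144 kJ/K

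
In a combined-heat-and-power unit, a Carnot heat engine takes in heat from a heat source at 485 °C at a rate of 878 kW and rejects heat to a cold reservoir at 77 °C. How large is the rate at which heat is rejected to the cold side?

T_H = 485 °C → 485 + 273.15 = 758.15 K.
T_C = 77 °C → 77 + 273.15 = 350.15 K.
Carnot efficiency: η = 1 − T_C/T_H = 1 − 350.15/758.15 = 0.5382.
For a reversible cycle Q_C/Q_H = T_C/T_H, so Q_C = 878 × 350.15/758.15 = 405.5 kW.

Q̇_C ≈ 405.5 kW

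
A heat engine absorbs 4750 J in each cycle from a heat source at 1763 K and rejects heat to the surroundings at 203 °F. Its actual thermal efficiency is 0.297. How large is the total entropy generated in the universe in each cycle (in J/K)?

ΔS_univ ≈ 6.38 J/K

T_C = 203 °F → (203 − 32) × 5/9 = 95.00 °C = 368.15 K.
W = η·Q_H = 0.297 × 4750 = 1411 J, so Q_C = Q_H − W = 3339 J.
Entropy balance on the reservoirs: −Q_H/T_H = -2.694 J/K, +Q_C/T_C = 9.070 J/K.
ΔS_univ = −Q_H/T_H + Q_C/T_C = 6.38 J/K (> 0, since η = 0.297 < η_Carnot = 0.791).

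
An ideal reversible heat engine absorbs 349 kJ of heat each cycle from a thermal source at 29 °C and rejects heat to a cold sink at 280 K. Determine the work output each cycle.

W ≈ 25.58 kJ

T_H = 29 °C → 29 + 273.15 = 302.15 K.
Since the cycle is reversible, η = 1 − T_C/T_H = 1 − 280.00/302.15 = 0.0733.
W = η·Q_H = 0.0733 × 349 = 25.58 kJ.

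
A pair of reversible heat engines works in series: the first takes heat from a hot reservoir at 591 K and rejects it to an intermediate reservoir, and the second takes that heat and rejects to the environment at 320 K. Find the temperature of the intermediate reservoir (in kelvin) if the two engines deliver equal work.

For reversible stages Q_m = Q_H·(T_m/T_H). Setting W₁ = Q_H(1 − T_m/T_H) equal to W₂ = Q_m(1 − T_C/T_m) = Q_H·(T_m − T_C)/T_H gives T_H − T_m = T_m − T_C, so T_m = (T_H + T_C)/2 = (591.00 + 320.00)/2 = 455.5 K.

T_m ≈ 455.5 K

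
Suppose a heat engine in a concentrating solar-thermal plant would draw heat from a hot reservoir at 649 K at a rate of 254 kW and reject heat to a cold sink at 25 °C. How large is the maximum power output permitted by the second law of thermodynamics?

Ẇ_max ≈ 137 kW

T_C = 25 °C → 25 + 273.15 = 298.15 K.
By the Carnot theorem, η_max = 1 − T_C/T_H = 1 − 298.15/649.00 = 0.5406.
W_max = η_max · Q_H = 0.5406 × 254 = 137 kW.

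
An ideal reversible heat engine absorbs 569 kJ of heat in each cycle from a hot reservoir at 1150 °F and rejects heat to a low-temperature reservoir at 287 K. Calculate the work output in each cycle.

T_H = 1150 °F → (1150 − 32) × 5/9 = 621.11 °C = 894.26 K.
η_rev = 1 − T_C/T_H = 1 − 287.00/894.26 = 0.6791.
W = η·Q_H = 0.6791 × 569 = 386.4 kJ.

W ≈ 386.4 kJ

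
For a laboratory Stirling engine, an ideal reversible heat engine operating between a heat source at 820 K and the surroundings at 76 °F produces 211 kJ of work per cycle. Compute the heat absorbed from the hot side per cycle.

Q_H ≈ 331 kJ

T_C = 76 °F → (76 − 32) × 5/9 = 24.44 °C = 297.59 K.
Since the cycle is reversible, η = 1 − T_C/T_H = 1 − 297.59/820.00 = 0.6371.
Q_H = W/η = 211/0.6371 = 331 kJ.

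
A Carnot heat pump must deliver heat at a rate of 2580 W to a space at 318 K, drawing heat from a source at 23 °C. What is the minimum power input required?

T_C = 23 °C → 23 + 273.15 = 296.15 K.
For a reversible heat pump, COP_HP = T_H/(T_H − T_C) = 318.00/21.85 = 14.5538.
W = Q_H/COP_HP = 2580/14.5538 = 177 W.

Ẇ_in ≈ 177 W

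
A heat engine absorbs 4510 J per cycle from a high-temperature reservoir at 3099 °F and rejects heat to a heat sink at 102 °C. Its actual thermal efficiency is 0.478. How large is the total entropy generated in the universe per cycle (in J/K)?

ΔS_univ ≈ 3.99 J/K

T_H = 3099 °F → (3099 − 32) × 5/9 = 1703.89 °C = 1977.04 K.
T_C = 102 °C → 102 + 273.15 = 375.15 K.
W = η·Q_H = 0.478 × 4510 = 2156 J, so Q_C = Q_H − W = 2354 J.
Entropy balance on the reservoirs: −Q_H/T_H = -2.281 J/K, +Q_C/T_C = 6.275 J/K.
ΔS_univ = −Q_H/T_H + Q_C/T_C = 3.99 J/K (> 0, since η = 0.478 < η_Carnot = 0.810).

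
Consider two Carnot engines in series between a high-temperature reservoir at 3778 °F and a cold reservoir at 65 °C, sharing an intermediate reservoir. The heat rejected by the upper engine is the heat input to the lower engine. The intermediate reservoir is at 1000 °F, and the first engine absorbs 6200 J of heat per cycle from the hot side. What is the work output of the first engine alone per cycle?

W₁ ≈ 4060 J

T_H = 3778 °F → (3778 − 32) × 5/9 = 2081.11 °C = 2354.26 K.
T_C = 65 °C → 65 + 273.15 = 338.15 K.
T_m = 1000 °F → (1000 − 32) × 5/9 = 537.78 °C = 810.93 K.
First-stage efficiency η₁ = 1 − T_m/T_H = 1 − 810.93/2354.26 = 0.6555.
W₁ = η₁·Q_H = 0.6555 × 6200 = 4060 J.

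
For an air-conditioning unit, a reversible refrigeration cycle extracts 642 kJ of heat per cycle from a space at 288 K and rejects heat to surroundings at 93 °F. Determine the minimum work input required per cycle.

T_H = 93 °F → (93 − 32) × 5/9 = 33.89 °C = 307.04 K.
COP_R = T_C/(T_H − T_C) = 288.00/19.04 = 15.1269.
W = Q_C/COP_R = 642/15.1269 = 42.4 kJ.

W_in ≈ 42.4 kJ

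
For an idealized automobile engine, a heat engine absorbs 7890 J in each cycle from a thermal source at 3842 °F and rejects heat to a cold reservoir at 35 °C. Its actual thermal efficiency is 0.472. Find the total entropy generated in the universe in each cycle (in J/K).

T_H = 3842 °F → (3842 − 32) × 5/9 = 2116.67 °C = 2389.82 K.
T_C = 35 °C → 35 + 273.15 = 308.15 K.
W = η·Q_H = 0.472 × 7890 = 3724 J, so Q_C = Q_H − W = 4166 J.
Entropy balance on the reservoirs: −Q_H/T_H = -3.302 J/K, +Q_C/T_C = 13.52 J/K.
ΔS_univ = −Q_H/T_H + Q_C/T_C = 10.2 J/K (> 0, since η = 0.472 < η_Carnot = 0.871).

ΔS_univ ≈ 10.2 J/K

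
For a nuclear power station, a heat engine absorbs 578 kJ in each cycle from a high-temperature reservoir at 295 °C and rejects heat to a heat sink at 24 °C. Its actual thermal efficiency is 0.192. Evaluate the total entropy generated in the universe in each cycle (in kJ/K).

T_H = 295 °C → 295 + 273.15 = 568.15 K.
T_C = 24 °C → 24 + 273.15 = 297.15 K.
W = η·Q_H = 0.192 × 578 = 111.0 kJ, so Q_C = Q_H − W = 467.0 kJ.
The hot reservoir loses entropy Q_H/T_H = 578/568.15 = 1.017 kJ/K; the cold reservoir gains Q_C/T_C = 467.0/297.15 = 1.572 kJ/K.
ΔS_univ = −Q_H/T_H + Q_C/T_C = 0.554 kJ/K (> 0, since η = 0.192 < η_Carnot = 0.477).

ΔS_univ ≈ 0.554 kJ/K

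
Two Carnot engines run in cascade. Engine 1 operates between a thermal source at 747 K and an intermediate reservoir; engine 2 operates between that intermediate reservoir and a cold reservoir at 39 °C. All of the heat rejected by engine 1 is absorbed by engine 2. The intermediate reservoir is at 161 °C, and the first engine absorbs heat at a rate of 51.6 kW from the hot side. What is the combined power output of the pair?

Ẇ_total ≈ 30.0 kW

T_C = 39 °C → 39 + 273.15 = 312.15 K.
Two reversible stages in series are equivalent to a single Carnot engine between T_H and T_C, so η_total = 1 − T_C/T_H = 1 − 312.15/747.00 = 0.5821.
W_total = η_total · Q_H = 0.5821 × 51.6 = 30.0 kW.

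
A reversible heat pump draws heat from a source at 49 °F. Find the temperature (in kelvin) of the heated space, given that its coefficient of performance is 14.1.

T_C = 49 °F → (49 − 32) × 5/9 = 9.44 °C = 282.59 K.
COP_HP = T_H/(T_H − T_C) ⇒ T_H = T_C·COP_HP/(COP_HP − 1) = 282.59 × 14.1/(14.1 − 1) = 304 K.

T_H ≈ 304 K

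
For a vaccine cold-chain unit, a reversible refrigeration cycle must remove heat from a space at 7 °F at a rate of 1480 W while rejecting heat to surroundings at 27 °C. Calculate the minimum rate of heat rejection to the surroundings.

Q̇_H ≈ 1710 W

T_H = 27 °C → 27 + 273.15 = 300.15 K.
T_C = 7 °F → (7 − 32) × 5/9 = -13.89 °C = 259.26 K.
For a reversible cycle Q_H/Q_C = T_H/T_C, so Q_H = Q_C·T_H/T_C = 1480 × 300.15/259.26 = 1710 W.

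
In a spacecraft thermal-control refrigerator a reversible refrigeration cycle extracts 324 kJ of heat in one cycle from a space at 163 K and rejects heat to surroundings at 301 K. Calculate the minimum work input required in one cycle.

For a reversible refrigerator, COP_R = T_C/(T_H − T_C) = 163.00/138.00 = 1.1812.
W = Q_C/COP_R = 324/1.1812 = 274 kJ.

W_in ≈ 274 kJ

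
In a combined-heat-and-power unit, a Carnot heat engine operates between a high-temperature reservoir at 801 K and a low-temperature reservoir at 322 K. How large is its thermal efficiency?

For a reversible engine, η = 1 − T_C/T_H = 1 − 322.00/801.00 = 0.5980.

η ≈ 0.5980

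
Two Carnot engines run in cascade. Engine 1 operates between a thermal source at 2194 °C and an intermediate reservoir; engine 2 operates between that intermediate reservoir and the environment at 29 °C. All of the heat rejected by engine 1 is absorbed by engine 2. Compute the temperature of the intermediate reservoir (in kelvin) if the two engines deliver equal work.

T_H = 2194 °C → 2194 + 273.15 = 2467.15 K.
T_C = 29 °C → 29 + 273.15 = 302.15 K.
For reversible stages Q_m = Q_H·(T_m/T_H). Setting W₁ = Q_H(1 − T_m/T_H) equal to W₂ = Q_m(1 − T_C/T_m) = Q_H·(T_m − T_C)/T_H gives T_H − T_m = T_m − T_C, so T_m = (T_H + T_C)/2 = (2467.15 + 302.15)/2 = 1380 K.

T_m ≈ 1380 K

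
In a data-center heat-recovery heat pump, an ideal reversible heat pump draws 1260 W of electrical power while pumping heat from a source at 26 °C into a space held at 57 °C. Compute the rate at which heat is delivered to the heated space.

T_H = 57 °C → 57 + 273.15 = 330.15 K.
T_C = 26 °C → 26 + 273.15 = 299.15 K.
COP_HP = T_H/(T_H − T_C) = 330.15/31.00 = 10.6500.
Q_H = COP_HP · W = 10.6500 × 1260 = 13400 W.

Q̇_H ≈ 13400 W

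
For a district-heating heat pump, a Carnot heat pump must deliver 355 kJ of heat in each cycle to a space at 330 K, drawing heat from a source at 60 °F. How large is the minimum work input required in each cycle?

W_in ≈ 44.4 kJ

T_C = 60 °F → (60 − 32) × 5/9 = 15.56 °C = 288.71 K.
For a reversible heat pump, COP_HP = T_H/(T_H − T_C) = 330.00/41.29 = 7.9914.
W = Q_H/COP_HP = 355/7.9914 = 44.4 kJ.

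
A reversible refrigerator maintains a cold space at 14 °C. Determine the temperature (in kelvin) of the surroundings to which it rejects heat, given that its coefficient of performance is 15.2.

T_H ≈ 306 K

T_C = 14 °C → 14 + 273.15 = 287.15 K.
COP_R = T_C/(T_H − T_C) ⇒ T_H = T_C·(1 + 1/COP_R) = 287.15 × (1 + 1/15.2) = 306 K.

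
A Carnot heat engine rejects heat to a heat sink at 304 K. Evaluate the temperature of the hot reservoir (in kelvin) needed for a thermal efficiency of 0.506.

From η = 1 − T_C/T_H, solving for T_H gives T_H = T_C/(1 − η) = 304.00/(1 − 0.506) = 615 K.

T_H ≈ 615 K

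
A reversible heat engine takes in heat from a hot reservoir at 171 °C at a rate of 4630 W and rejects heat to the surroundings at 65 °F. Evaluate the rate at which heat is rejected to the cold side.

Q̇_C ≈ 3040 W

T_H = 171 °C → 171 + 273.15 = 444.15 K.
T_C = 65 °F → (65 − 32) × 5/9 = 18.33 °C = 291.48 K.
η_rev = 1 − T_C/T_H = 1 − 291.48/444.15 = 0.3437.
For a reversible cycle Q_C/Q_H = T_C/T_H, so Q_C = 4630 × 291.48/444.15 = 3040 W.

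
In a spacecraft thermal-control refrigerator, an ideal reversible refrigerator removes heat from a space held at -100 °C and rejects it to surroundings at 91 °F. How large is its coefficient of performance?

T_H = 91 °F → (91 − 32) × 5/9 = 32.78 °C = 305.93 K.
T_C = -100 °C → -100 + 273.15 = 173.15 K.
For a reversible refrigerator, COP_R = T_C/(T_H − T_C) = 173.15/(305.93 − 173.15) = 1.30.

COP_R ≈ 1.30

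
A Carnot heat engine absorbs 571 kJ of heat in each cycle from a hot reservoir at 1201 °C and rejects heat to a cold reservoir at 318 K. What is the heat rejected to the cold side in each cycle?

Q_C ≈ 123 kJ

T_H = 1201 °C → 1201 + 273.15 = 1474.15 K.
Since the cycle is reversible, η = 1 − T_C/T_H = 1 − 318.00/1474.15 = 0.7843.
For a reversible cycle Q_C/Q_H = T_C/T_H, so Q_C = 571 × 318.00/1474.15 = 123 kJ.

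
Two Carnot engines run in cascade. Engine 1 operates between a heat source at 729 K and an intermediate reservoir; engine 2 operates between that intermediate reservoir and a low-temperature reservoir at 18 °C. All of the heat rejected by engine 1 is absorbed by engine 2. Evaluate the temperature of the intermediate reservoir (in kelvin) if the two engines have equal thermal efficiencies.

T_m ≈ 461 K

T_C = 18 °C → 18 + 273.15 = 291.15 K.
Equal efficiencies require 1 − T_m/T_H = 1 − T_C/T_m, i.e. T_m/T_H = T_C/T_m, so T_m = √(T_H·T_C) = √(729.00 × 291.15) = 461 K.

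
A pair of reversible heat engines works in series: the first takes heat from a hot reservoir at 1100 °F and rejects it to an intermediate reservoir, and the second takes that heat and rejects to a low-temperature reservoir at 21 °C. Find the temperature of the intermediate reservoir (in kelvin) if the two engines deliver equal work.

T_H = 1100 °F → (1100 − 32) × 5/9 = 593.33 °C = 866.48 K.
T_C = 21 °C → 21 + 273.15 = 294.15 K.
For reversible stages Q_m = Q_H·(T_m/T_H). Setting W₁ = Q_H(1 − T_m/T_H) equal to W₂ = Q_m(1 − T_C/T_m) = Q_H·(T_m − T_C)/T_H gives T_H − T_m = T_m − T_C, so T_m = (T_H + T_C)/2 = (866.48 + 294.15)/2 = 580.3 K.

T_m ≈ 580.3 K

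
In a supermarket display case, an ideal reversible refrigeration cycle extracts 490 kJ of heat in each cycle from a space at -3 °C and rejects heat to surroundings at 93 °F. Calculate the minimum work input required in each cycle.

T_H = 93 °F → (93 − 32) × 5/9 = 33.89 °C = 307.04 K.
T_C = -3 °C → -3 + 273.15 = 270.15 K.
COP_R = T_C/(T_H − T_C) = 270.15/36.89 = 7.3233.
W = Q_C/COP_R = 490/7.3233 = 66.9 kJ.

W_in ≈ 66.9 kJ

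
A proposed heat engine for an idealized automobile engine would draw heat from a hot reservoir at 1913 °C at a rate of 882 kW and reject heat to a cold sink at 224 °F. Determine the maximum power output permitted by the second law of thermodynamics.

T_H = 1913 °C → 1913 + 273.15 = 2186.15 K.
T_C = 224 °F → (224 − 32) × 5/9 = 106.67 °C = 379.82 K.
The second-law ceiling is the Carnot efficiency, η_max = 1 − T_C/T_H = 1 − 379.82/2186.15 = 0.8263.
W_max = η_max · Q_H = 0.8263 × 882 = 728.8 kW.

Ẇ_max ≈ 728.8 kW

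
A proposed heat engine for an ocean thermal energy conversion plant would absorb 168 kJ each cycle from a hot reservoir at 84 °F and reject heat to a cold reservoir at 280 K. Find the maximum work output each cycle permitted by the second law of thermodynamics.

T_H = 84 °F → (84 − 32) × 5/9 = 28.89 °C = 302.04 K.
No engine can exceed the Carnot limit: η_max = 1 − T_C/T_H = 1 − 280.00/302.04 = 0.0730.
W_max = η_max · Q_H = 0.0730 × 168 = 12.3 kJ.

W_max ≈ 12.3 kJ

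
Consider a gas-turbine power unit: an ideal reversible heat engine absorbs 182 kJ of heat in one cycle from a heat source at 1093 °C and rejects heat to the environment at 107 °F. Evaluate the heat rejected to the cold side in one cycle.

T_H = 1093 °C → 1093 + 273.15 = 1366.15 K.
T_C = 107 °F → (107 − 32) × 5/9 = 41.67 °C = 314.82 K.
For a reversible engine, η = 1 − T_C/T_H = 1 − 314.82/1366.15 = 0.7696.
For a reversible cycle Q_C/Q_H = T_C/T_H, so Q_C = 182 × 314.82/1366.15 = 41.94 kJ.

Q_C ≈ 41.94 kJ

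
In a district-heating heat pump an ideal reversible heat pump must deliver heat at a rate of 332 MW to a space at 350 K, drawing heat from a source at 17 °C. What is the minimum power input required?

T_C = 17 °C → 17 + 273.15 = 290.15 K.
For a reversible heat pump, COP_HP = T_H/(T_H − T_C) = 350.00/59.85 = 5.8480.
W = Q_H/COP_HP = 332/5.8480 = 56.77 MW.

Ẇ_in ≈ 56.77 MW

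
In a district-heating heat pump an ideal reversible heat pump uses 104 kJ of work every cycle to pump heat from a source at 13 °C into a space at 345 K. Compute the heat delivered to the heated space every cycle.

Q_H ≈ 610 kJ

T_C = 13 °C → 13 + 273.15 = 286.15 K.
The Carnot heat-pump COP is COP_HP = T_H/(T_H − T_C) = 345.00/58.85 = 5.8624.
Q_H = COP_HP · W = 5.8624 × 104 = 610 kJ.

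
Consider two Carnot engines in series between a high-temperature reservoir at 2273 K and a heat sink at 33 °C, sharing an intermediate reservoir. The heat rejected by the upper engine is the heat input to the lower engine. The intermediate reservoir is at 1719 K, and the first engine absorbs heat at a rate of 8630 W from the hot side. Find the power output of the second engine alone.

Ẇ₂ ≈ 5360 W

T_C = 33 °C → 33 + 273.15 = 306.15 K.
Heat entering the second stage: Q_m = Q_H·(T_m/T_H) = 8630 × 1719.00/2273.00 = 6530 W.
Second-stage efficiency η₂ = 1 − T_C/T_m = 1 − 306.15/1719.00 = 0.8219, so W₂ = η₂·Q_m = 5360 W.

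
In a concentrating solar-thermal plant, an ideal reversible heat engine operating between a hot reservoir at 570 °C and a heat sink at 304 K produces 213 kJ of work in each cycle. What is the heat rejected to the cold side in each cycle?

Q_C ≈ 120.1 kJ

T_H = 570 °C → 570 + 273.15 = 843.15 K.
For a reversible engine, η = 1 − T_C/T_H = 1 − 304.00/843.15 = 0.6394.
Since Q_C/Q_H = T_C/T_H and Q_H = W/η, Q_C = W·T_C/(T_H − T_C) = 213 × 304.00/539.15 = 120.1 kJ.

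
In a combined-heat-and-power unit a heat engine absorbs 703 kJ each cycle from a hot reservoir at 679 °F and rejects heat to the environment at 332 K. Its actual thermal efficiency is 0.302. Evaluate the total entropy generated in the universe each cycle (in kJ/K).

T_H = 679 °F → (679 − 32) × 5/9 = 359.44 °C = 632.59 K.
W = η·Q_H = 0.302 × 703 = 212.3 kJ, so Q_C = Q_H − W = 490.7 kJ.
The hot reservoir loses entropy Q_H/T_H = 703/632.59 = 1.111 kJ/K; the cold reservoir gains Q_C/T_C = 490.7/332.00 = 1.478 kJ/K.
ΔS_univ = −Q_H/T_H + Q_C/T_C = 0.367 kJ/K (> 0, since η = 0.302 < η_Carnot = 0.475).

ΔS_univ ≈ 0.367 kJ/K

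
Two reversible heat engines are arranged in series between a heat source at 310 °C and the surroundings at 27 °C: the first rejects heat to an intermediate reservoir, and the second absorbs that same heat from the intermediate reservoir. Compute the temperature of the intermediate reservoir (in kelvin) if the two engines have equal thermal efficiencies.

T_H = 310 °C → 310 + 273.15 = 583.15 K.
T_C = 27 °C → 27 + 273.15 = 300.15 K.
Equal efficiencies require 1 − T_m/T_H = 1 − T_C/T_m, i.e. T_m/T_H = T_C/T_m, so T_m = √(T_H·T_C) = √(583.15 × 300.15) = 418 K.

T_m ≈ 418 K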